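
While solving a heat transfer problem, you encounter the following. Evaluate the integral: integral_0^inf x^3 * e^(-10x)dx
This is a Gamma integral. Substitute u = 10x (du = 10 dx):
integral_0^inf x^3 * e^(-10x) dx = (1/10^4) integral_0^inf u^3 * e^(-u) du
= Gamma(4)/10^4 = 3!/10^4 = 6/10000

Answer: 3/5000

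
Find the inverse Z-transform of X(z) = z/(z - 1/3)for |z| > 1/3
Standard pair: z/(z-a) <-> a^n*u[n] for causal signals
With a=1/3: x[n]=(1/3)^n*u[n]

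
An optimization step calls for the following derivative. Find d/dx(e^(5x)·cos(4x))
Product rule: (fg)'=f'g+fg'
f=e^(5x), f'=5·e^(5x)
g=cos(4x), g'=-4·sin(4x)

Answer: 5·e^(5x)·cos(4x)-4·e^(5x)·sin(4x)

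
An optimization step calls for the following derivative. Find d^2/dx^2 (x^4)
Apply power rule 2 times:
d^1: 4x^3
d^2: 12x^2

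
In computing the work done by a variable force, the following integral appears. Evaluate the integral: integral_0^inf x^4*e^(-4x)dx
This is a Gamma integral. Substitute u = 4x (du = 4 dx):
integral_0^inf x^4 * e^(-4x) dx = (1/4^5) integral_0^inf u^4 * e^(-u) du
= Gamma(5)/4^5 = 4!/4^5 = 24/1024

Answer: 3/128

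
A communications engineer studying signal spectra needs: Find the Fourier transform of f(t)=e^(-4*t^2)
The Fourier transform of a Gaussian e^(-a*t^2) is sqrt(pi/a)*e^(-omega^2/(4a)).
With a = 4: F(omega) = sqrt(pi)/2*e^(-omega^2/16)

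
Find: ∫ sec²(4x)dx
Since d/dx[tan(4x)] = 4sec²(4x), integral = tan(4x)/4+C

Answer: (1/4)tan(4x)+C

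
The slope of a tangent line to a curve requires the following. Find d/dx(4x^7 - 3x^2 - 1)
Power rule: d/dx(ax^n) = n·a·x^(n-1)
Term by term: 28·x^6-6·x

Answer: 28x^6-6x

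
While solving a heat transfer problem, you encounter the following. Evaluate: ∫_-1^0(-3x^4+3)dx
Step 1: Find antiderivative F(x) = (-3/5)x^5 + 3x
Step 2: F(0) - F(-1) = 0 - (-12/5) = 12/5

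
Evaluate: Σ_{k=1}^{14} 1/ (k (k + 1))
Partial fractions: 1/(k(k + 1))=1/k - 1/(k + 1)
Telescoping sum: 1(1 - 1/15)=1·14/15

Answer: 14/15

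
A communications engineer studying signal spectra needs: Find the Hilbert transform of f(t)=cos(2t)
The Hilbert transform shifts each frequency component by -pi/2.
H{cos(wt)} = sin(wt)
With w = 2: H{cos(2t)} = sin(2t)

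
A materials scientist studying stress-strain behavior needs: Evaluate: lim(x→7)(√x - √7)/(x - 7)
Multiply by conjugate (√x + √7)/(√x + √7):
=(x - 7)/((x - 7)(√x + √7))=1/(√x + √7)
As x → 7: 1/(2√7)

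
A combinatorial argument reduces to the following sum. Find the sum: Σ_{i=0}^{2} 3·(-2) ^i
Geometric series: S=a(1 - r^n)/(1 - r)
a=3, r=-2, n=3
S=3(1 + 8)/3=9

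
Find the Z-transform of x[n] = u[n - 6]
Using the time-shift property: Z{u[n-6]} = z^(-6)*z/(z-1)
= z^(-5)/(z-1)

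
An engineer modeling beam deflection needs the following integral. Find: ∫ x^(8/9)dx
Power rule: ∫ x^(8/9) dx=x^(17/9)/(17/9)+C

Answer: (9/17)·x^(17/9)+C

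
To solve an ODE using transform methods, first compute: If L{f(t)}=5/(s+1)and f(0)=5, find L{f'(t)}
L{f'(t)}=s·F(s) - f(0)=5s/(s+1)-5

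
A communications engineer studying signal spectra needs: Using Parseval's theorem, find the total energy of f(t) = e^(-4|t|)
Parseval's theorem: E = integral |f(t)|^2 dt = (1/2pi) integral |F(omega)|^2 domega
E = integral_{-inf}^{inf} e^(-8|t|) dt = 2*integral_0^inf e^(-8t) dt = 2/(2*4) = 1/4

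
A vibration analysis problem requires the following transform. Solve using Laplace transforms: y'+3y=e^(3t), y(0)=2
Take L: sY - 2+3Y=1/(s-3)
Y(s+3)=1/(s-3)+2
Y=1/((s-3)(s+3))+2/(s+3)
Partial fractions: 1/((s-3)(s+3))=(1/6)/(s-3) - (1/6)/(s+3)
So Y=(1/6)/(s-3)+(11/6)/(s+3)
Inverse Laplace transform (L^(-1){1/(s-3)}=e^(3t), L^(-1){1/(s+3)}=e^(-3t)):

Answer: y(t)=(1/6)·e^(3t)+(11/6)·e^(-3t)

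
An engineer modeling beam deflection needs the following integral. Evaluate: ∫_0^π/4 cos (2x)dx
Antiderivative: sin(2x)/2
Evaluate at bounds: [sin(2·π/4)/2] - [sin(2·0)/2]
=((1) - (0))/2=1/2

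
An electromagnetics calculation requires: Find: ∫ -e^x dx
Since d/dx[e^x] = + e^x, we get -1e^x + C

Answer: -e^x + C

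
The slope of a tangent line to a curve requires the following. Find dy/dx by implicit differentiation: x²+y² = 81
Differentiate both sides: 2x+2y·(dy/dx) = 0
Solve: dy/dx = -2x/(2y) = -x/y

Answer: dy/dx = -x/y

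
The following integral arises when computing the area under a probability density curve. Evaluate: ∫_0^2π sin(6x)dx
Antiderivative: -cos(6x)/6
Evaluate at bounds: [-cos(6·2π)/6] - [-cos(6·0)/6]
=(-(1)+(1))/6=0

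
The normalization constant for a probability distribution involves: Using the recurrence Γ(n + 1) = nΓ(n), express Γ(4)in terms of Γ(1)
Γ(4) = 3Γ(3) = 3·2Γ(2) = ... = 3!·Γ(1) = 6·Γ(1)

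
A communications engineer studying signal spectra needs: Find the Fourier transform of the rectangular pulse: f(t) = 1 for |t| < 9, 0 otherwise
F(omega) = integral from -9 to 9 of e^(-j*omega*t) dt
= 2*sin(9*omega)/omega = 18*sinc(9*omega/pi)

Answer: 2*sin(9*omega)/omega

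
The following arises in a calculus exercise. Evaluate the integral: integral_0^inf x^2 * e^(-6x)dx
This is a Gamma integral. Substitute u=6x (du=6 dx):
integral_0^inf x^2 * e^(-6x) dx=(1/6^3) integral_0^inf u^2 * e^(-u) du
=Gamma(3)/6^3=2!/6^3=2/216

Answer: 1/108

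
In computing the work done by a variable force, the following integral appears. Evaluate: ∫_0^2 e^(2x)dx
Antiderivative: (1/2)e^(2x)
Evaluate: (1/2)(e^4-1)

Answer: (e^4-1)/2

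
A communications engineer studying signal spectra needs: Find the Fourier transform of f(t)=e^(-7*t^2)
The Fourier transform of a Gaussian e^(-a*t^2) is sqrt(pi/a)*e^(-omega^2/(4a)).
With a = 7: F(omega) = sqrt(pi/7)*e^(-omega^2/28)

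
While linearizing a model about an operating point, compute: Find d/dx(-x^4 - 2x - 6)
Power rule: d/dx(ax^n) = n·a·x^(n-1)
Term by term: -4·x^3-2

Answer: -4x^3-2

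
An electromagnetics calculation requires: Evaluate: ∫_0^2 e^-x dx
Antiderivative: -e^-x
Evaluate: -(e^-2-1)

Answer: (e^-2-1)/(-1)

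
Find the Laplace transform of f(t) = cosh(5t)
L{cosh(at)}=s/(s²-a²)
L{cosh(5t)}=s/(s²-25)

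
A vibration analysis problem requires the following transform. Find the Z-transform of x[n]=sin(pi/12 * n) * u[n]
Z{sin(w0*n)*u[n]} = z*sin(w0)/(z^2-2z*cos(w0)+1)
With w0 = pi/12: X(z) = z*sin(pi/12)/(z^2-2z*cos(pi/12)+1)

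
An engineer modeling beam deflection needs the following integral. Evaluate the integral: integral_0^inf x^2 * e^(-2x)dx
This is a Gamma integral. Substitute u = 2x (du = 2 dx):
integral_0^inf x^2*e^(-2x) dx = (1/2^3) integral_0^inf u^2*e^(-u) du
= Gamma(3)/2^3 = 2!/2^3 = 2/8

Answer: 1/4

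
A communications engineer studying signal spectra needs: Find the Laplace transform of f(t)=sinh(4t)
L{sinh(at)}=a/(s²-a²)
L{sinh(4t)}=4/(s²-16)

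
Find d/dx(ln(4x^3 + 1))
Chain rule: d/dx[ln(u)]=u'/u where u=4x^3 + 1
u'=12x^2

Answer: (12x^2)/(4x^3 + 1)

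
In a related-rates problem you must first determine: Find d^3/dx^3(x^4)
Apply power rule 3 times:
d^1: 4x^3
d^2: 12x^2
d^3: 24x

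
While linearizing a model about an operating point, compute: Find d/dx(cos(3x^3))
Chain rule: d/dx[cos(u)]=-sin(u)·u' where u=3x^3
u'=9x^2

Answer: -9x^2·sin(3x^3)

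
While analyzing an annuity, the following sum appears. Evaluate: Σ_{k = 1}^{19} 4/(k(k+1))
Partial fractions: 4/(k(k+1))=4/k - 4/(k+1)
Telescoping sum: 4(1-1/20)=4·19/20

Answer: 19/5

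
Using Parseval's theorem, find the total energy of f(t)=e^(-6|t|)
Parseval's theorem: E=integral |f(t)|^2 dt=(1/2pi) integral |F(omega)|^2 domega
E=integral_{-inf}^{inf} e^(-12|t|) dt=2*integral_0^inf e^(-12t) dt=2/(2*6)=1/6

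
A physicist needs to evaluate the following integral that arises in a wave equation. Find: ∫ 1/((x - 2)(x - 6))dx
Partial fractions: 1/((x-2)(x-6))=A/(x-2) + B/(x-6)
A=-1/4, B=1/4
∫ [-1/4· 1/(x-2) + 1/4· 1/(x-6)] dx
=(1/4)[ln|x-6| - ln|x-2|] + C

Answer: (1/4)·ln|(x-6)/(x-2)| + C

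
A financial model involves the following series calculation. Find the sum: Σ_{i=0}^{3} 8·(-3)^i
Geometric series: S = a(1 - r^n)/(1 - r)
a = 8, r = -3, n = 4
S = 8(1-81)/4 = -160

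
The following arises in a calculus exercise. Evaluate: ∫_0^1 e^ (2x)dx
Antiderivative: (1/2)e^(2x)
Evaluate: (1/2)(e^2-1)

Answer: (e^2-1)/2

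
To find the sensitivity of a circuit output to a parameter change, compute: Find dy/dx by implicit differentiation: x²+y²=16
Differentiate both sides: 2x + 2y·(dy/dx)=0
Solve: dy/dx=-2x/(2y)=-x/y

Answer: dy/dx=-x/y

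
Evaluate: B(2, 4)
B(x,y)=Γ(x)Γ(y)/Γ(x + y)=(x-1)!(y-1)!/(x + y-1)!
B(2,4)=1!·3!/5!=1/20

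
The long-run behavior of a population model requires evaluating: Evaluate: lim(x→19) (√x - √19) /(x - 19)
Multiply by conjugate (√x+√19)/(√x+√19):
= (x - 19)/((x - 19)(√x+√19)) = 1/(√x+√19)
As x → 19: 1/(2√19)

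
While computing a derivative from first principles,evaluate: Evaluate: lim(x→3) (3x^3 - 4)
Polynomial is continuous, so substitute x = 3:
3·3^3-4 = 77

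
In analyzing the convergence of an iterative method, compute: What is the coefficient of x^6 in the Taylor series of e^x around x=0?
Taylor series of e^x = Σ x^n/n!
Coefficient of x^6 = 1/6! = 1/720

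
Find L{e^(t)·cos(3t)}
First shifting: L{e^(at)f(t)} = F(s-a)
L{cos(3t)} = s/(s² + 9)
Shift: (s-1)/((s-1)² + 9)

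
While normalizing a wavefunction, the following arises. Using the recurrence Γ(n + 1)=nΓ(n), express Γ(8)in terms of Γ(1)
Γ(8) = 7Γ(7) = 7·6Γ(6) = ... = 7!·Γ(1) = 5040·Γ(1)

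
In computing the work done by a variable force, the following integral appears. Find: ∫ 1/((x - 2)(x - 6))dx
Partial fractions: 1/((x-2)(x-6))=A/(x-2)+B/(x-6)
A=-1/4, B=1/4
∫ [-1/4· 1/(x-2)+1/4· 1/(x-6)] dx
=(1/4)[ln|x-6| - ln|x-2|]+C

Answer: (1/4)·ln|(x-6)/(x-2)|+C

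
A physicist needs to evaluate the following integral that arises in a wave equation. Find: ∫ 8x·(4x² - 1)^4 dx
Let u=4x² - 1, du=8x dx
∫ u^4 du=u^5/5 + C

Answer: (4x² - 1)^5/5 + C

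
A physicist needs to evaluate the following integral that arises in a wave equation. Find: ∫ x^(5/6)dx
Power rule: ∫ x^(5/6) dx=x^(11/6)/(11/6) + C

Answer: (6/11)·x^(11/6) + C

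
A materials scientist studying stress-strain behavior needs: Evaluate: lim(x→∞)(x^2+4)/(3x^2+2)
Divide numerator and denominator by x^2:
lim (1 + 4/x^2)/(3 + 2/x^2)=1/3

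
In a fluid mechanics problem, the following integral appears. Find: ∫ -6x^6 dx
Using power rule: ∫ -6x^6 dx=-6/7 x^7 + C=(-6/7)x^7 + C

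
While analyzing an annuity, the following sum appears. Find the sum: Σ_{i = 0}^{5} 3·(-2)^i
Geometric series: S = a(1 - r^n)/(1 - r)
a = 3, r = -2, n = 6
S = 3(1 - 64)/3 = -63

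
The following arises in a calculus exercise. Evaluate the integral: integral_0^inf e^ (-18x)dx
integral_0^inf e^(-18x) dx=[-1/18*e^(-18x)]_0^inf
=0 - (-1/18)=1/18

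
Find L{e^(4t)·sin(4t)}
First shifting: L{e^(at)f(t)}=F(s-a)
L{sin(4t)}=4/(s²+16)
Shift: 4/((s-4)²+16)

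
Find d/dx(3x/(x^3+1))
Quotient rule: (f/g)' = (f'g - fg')/g²
f = 3x, f' = 3
g = x^3 + 1, g' = 3x^2

Answer: (3·(x^3 + 1) - 9x^3)/(x^3 + 1)²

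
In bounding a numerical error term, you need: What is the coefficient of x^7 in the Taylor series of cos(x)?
cos(x) has only even powers. Coefficient of x^7=0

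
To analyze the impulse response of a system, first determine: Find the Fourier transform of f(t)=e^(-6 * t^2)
The Fourier transform of a Gaussian e^(-a*t^2) is sqrt(pi/a)*e^(-omega^2/(4a)).
With a = 6: F(omega) = sqrt(pi/6)*e^(-omega^2/24)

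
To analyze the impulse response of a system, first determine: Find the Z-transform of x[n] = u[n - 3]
Using the time-shift property: Z{u[n-3]} = z^(-3) * z/(z-1)
= z^(-2)/(z-1)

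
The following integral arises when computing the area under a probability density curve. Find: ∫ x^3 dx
Using power rule: ∫ x^3 dx = 1/4 x^4 + C = (1/4)x^4 + C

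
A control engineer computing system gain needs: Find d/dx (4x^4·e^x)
Product rule: (fg)' = f'g + fg'
f = 4x^4, f' = 16x^3
g = e^x, g' = e^x

Answer: 16x^3·e^x + 4x^4·e^x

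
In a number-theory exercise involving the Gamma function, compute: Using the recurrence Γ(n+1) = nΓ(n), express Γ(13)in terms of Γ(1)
Γ(13) = 12Γ(12) = 12·11Γ(11) = ... = 12!·Γ(1) = 479001600·Γ(1)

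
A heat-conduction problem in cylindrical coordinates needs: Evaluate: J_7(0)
J_n(0) = 0 for all n > 0 (Bessel function of first kind)
J_7(0) = 0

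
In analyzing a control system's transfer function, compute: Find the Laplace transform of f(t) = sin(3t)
L{sin(wt)} = w/(s²+w²)
L{sin(3t)} = 3/(s²+9)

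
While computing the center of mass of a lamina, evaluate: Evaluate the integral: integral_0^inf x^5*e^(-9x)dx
This is a Gamma integral. Substitute u=9x (du=9 dx):
integral_0^inf x^5 * e^(-9x) dx=(1/9^6) integral_0^inf u^5 * e^(-u) du
=Gamma(6)/9^6=5!/9^6=120/531441

Answer: 40/177147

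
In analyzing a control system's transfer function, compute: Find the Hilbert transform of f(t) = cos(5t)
The Hilbert transform shifts each frequency component by -pi/2.
H{cos(wt)} = sin(wt)
With w = 5: H{cos(5t)} = sin(5t)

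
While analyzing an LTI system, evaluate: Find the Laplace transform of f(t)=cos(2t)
L{cos(wt)}=s/(s² + w²)
L{cos(2t)}=s/(s² + 4)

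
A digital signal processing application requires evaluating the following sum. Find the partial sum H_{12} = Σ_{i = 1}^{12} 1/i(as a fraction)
H_12=1 + 1/2 + 1/3 + ... + 1/12
=86021/27720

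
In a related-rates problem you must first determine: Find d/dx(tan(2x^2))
Chain rule: d/dx[tan(u)]=sec²(u)·u' where u=2x^2
u'=4x

Answer: 4x·sec²(2x^2)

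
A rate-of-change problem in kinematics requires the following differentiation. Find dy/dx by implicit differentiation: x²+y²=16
Differentiate both sides: 2x+2y·(dy/dx) = 0
Solve: dy/dx = -2x/(2y) = -x/y

Answer: dy/dx = -x/y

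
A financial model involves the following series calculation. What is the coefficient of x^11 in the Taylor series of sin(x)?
sin(x)=Σ (-1)^k x^(2k + 1)/(2k + 1)!
For x^11: (-1)^5/11!=-1/39916800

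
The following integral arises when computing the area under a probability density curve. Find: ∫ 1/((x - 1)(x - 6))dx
Partial fractions: 1/((x-1)(x-6)) = A/(x-1) + B/(x-6)
A = -1/5, B = 1/5
∫ [-1/5· 1/(x-1) + 1/5· 1/(x-6)] dx
= (1/5)[ln|x-6| - ln|x-1|] + C

Answer: (1/5)·ln|(x-6)/(x-1)| + C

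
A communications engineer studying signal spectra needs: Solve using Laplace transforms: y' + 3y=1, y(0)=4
Take L of both sides: sY(s) - 4 + 3Y(s)=1/s
Y(s)(s + 3)=1/s + 4
Y(s)=1/(s(s + 3)) + 4/(s + 3)
Partial fractions: 1/(s(s + 3))=(1/3)/s - (1/3)/(s + 3)
So Y(s)=(1/3)/s + (11/3)/(s + 3)
Inverse transform (L^(-1){1/s}=1, L^(-1){1/(s + 3)}=e^(-3t)):

Answer: y(t)=1/3 + (11/3)·e^(-3t)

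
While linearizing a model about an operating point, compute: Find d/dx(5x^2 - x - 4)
Power rule: d/dx(ax^n) = n·a·x^(n-1)
Term by term: 10·x - 1

Answer: 10x - 1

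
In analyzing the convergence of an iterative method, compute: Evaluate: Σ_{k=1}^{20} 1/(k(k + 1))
Partial fractions: 1/(k(k+1)) = 1/k - 1/(k+1)
Telescoping sum: 1(1-1/21) = 1·20/21

Answer: 20/21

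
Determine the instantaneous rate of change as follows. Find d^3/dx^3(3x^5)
Apply power rule 3 times:
d^1: 15x^4
d^2: 60x^3
d^3: 180x^2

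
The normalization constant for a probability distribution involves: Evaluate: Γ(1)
Γ(n)=(n-1)! for positive integers
Γ(1)=0!=1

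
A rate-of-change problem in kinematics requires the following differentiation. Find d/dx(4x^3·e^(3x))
Product rule: (fg)' = f'g + fg'
f = 4x^3, f' = 12x^2
g = e^(3x), g' = 3·e^(3x)

Answer: 12x^2·e^(3x) + 12x^3·e^(3x)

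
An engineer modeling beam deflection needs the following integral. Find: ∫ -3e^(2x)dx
Since d/dx[e^(2x)]=2e^(2x), we get -3/2 e^(2x)+C

Answer: (-3/2)e^(2x)+C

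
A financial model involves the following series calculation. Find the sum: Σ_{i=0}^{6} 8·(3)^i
Geometric series: S = a(1 - r^n)/(1 - r)
a = 8, r = 3, n = 7
S = 8(1 - 2187)/-2 = 8744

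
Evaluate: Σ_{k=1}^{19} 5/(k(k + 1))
Partial fractions: 5/(k(k + 1)) = 5/k - 5/(k + 1)
Telescoping sum: 5(1 - 1/20) = 5·19/20

Answer: 19/4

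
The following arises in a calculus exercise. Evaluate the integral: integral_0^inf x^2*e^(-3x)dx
This is a Gamma integral. Substitute u = 3x (du = 3 dx):
integral_0^inf x^2 * e^(-3x) dx = (1/3^3) integral_0^inf u^2 * e^(-u) du
= Gamma(3)/3^3 = 2!/3^3 = 2/27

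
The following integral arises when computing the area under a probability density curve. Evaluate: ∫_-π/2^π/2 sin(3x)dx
Antiderivative: -cos(3x)/3
Evaluate at bounds: [-cos(3·π/2)/3] - [-cos(3·-π/2)/3]
=(-(0)+(0))/3=0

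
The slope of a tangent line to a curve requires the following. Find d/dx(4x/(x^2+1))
Quotient rule: (f/g)'=(f'g - fg')/g²
f=4x, f'=4
g=x^2+1, g'=2x

Answer: (4·(x^2+1)-8x^2)/(x^2+1)²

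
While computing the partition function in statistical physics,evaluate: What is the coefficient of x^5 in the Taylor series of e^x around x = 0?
Taylor series of e^x = Σ x^n/n!
Coefficient of x^5 = 1/5! = 1/120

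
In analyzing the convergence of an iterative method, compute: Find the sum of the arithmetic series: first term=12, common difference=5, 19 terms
Last term: a_n=12+(19-1)·5=102
Sum=n(a_1+a_n)/2=19(12+102)/2=1083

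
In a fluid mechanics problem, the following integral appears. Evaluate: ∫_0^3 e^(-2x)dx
Antiderivative: (1/(-2))e^(-2x)
Evaluate: (1/(-2))(e^-6 - 1)

Answer: (e^-6 - 1)/(-2)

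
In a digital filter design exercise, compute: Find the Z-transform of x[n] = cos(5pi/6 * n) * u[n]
Z{cos(w0*n)*u[n]} = z(z - cos(w0))/(z^2-2z*cos(w0)+1)
With w0 = 5pi/6: X(z) = z(z - cos(5pi/6))/(z^2-2z*cos(5pi/6)+1)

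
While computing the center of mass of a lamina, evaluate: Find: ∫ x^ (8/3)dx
Power rule: ∫ x^(8/3) dx = x^(11/3)/(11/3)+C

Answer: (3/11)·x^(11/3)+C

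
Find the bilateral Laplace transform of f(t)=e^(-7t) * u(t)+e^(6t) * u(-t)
For e^(-7t)*u(t): L=1/(s + 7), Re(s) > -7
For e^(6t)*u(-t): L=-1/(s-6), Re(s) < 6
Combined: F(s)=1/(s + 7) - 1/(s-6), -7 < Re(s) < 6

Answer: 1/(s + 7) - 1/(s-6), ROC: -7 < Re(s) < 6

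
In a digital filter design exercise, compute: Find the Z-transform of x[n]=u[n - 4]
Using the time-shift property: Z{u[n-4]} = z^(-4)*z/(z-1)
= z^(-3)/(z-1)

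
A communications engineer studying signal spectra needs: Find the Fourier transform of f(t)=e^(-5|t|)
Using the standard pair: F{e^(-a|t|)} = 2a/(a^2 + omega^2)
With a = 5: F(omega) = 10/(25 + omega^2)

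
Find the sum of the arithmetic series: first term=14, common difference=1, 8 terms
Last term: a_n=14+(8-1)·1=21
Sum=n(a_1+a_n)/2=8(14+21)/2=140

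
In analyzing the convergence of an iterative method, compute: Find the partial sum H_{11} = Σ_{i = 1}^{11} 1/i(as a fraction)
H_11=1+1/2+1/3+...+1/11
=83711/27720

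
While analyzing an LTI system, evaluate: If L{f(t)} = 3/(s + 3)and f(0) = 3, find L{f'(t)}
L{f'(t)} = s·F(s) - f(0) = 3s/(s + 3) - 3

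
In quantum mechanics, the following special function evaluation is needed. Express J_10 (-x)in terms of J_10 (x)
For integer n: J_n(-x) = (-1)^n J_n(x)
With n = 10: J_10(-x) = (-1)^10 J_10(x) = J_10(x)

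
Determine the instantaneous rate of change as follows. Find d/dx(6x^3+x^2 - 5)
Power rule: d/dx(ax^n)=n·a·x^(n-1)
Term by term: 18·x^2+2·x

Answer: 18x^2+2x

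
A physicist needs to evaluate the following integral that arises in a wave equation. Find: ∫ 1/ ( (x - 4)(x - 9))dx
Partial fractions: 1/((x-4)(x-9))=A/(x-4) + B/(x-9)
A=-1/5, B=1/5
∫ [-1/5· 1/(x-4) + 1/5· 1/(x-9)] dx
=(1/5)[ln|x-9| - ln|x-4|] + C

Answer: (1/5)·ln|(x-9)/(x-4)| + C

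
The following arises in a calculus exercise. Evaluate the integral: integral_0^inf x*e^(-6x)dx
This is a Gamma integral. Substitute u=6x (du=6 dx):
integral_0^inf x * e^(-6x) dx=(1/6^2) integral_0^inf u^1 * e^(-u) du
=Gamma(2)/6^2=1!/6^2=1/36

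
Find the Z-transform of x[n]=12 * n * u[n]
Z{n*u[n]} = z/(z-1)^2
By linearity: Z{12*n*u[n]} = 12z/(z-1)^2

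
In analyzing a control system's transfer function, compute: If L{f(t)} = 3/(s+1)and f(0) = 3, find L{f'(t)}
L{f'(t)} = s·F(s) - f(0) = 3s/(s + 1) - 3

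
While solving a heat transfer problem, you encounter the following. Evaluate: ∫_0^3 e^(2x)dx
Antiderivative: (1/2)e^(2x)
Evaluate: (1/2)(e^6 - 1)

Answer: (e^6 - 1)/2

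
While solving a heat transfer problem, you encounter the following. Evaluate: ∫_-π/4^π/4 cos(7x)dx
Antiderivative: sin(7x)/7
Evaluate at bounds: [sin(7·π/4)/7] - [sin(7·-π/4)/7]
=((-√2/2) - (√2/2))/7=-√2/7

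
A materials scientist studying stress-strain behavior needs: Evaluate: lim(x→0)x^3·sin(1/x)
Squeeze theorem: -|x^3| ≤ x^3·sin(1/x) ≤ |x^3|
Since x^3 → 0 as x → 0, by squeeze theorem the limit is 0

Answer: 0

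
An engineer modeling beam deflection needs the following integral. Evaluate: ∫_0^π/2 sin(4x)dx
Antiderivative: -cos(4x)/4
Evaluate at bounds: [-cos(4·π/2)/4] - [-cos(4·0)/4]
= (-(1) + (1))/4 = 0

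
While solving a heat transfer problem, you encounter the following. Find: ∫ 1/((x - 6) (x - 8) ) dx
Partial fractions: 1/((x-6)(x-8))=A/(x-6)+B/(x-8)
A=-1/2, B=1/2
∫ [-1/2· 1/(x-6)+1/2· 1/(x-8)] dx
=(1/2)[ln|x-8| - ln|x-6|]+C

Answer: (1/2)·ln|(x-8)/(x-6)|+C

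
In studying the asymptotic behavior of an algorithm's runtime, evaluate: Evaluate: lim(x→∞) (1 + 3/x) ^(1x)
Rewrite as [(1+3/x)^x]^1.
lim(1+3/x)^x = e^3, so limit = (e^3)^1 = e^3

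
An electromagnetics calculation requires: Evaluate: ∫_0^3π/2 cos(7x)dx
Antiderivative: sin(7x)/7
Evaluate at bounds: [sin(7·3π/2)/7] - [sin(7·0)/7]
= ((1) - (0))/7 = 1/7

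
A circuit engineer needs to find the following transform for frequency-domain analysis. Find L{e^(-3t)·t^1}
First shifting: L{e^(at)f(t)}=F(s-a)
L{t^1}=1/s^2
Shift s → s+3: 1/(s+3)^2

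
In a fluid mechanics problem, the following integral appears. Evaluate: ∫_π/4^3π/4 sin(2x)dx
Antiderivative: -cos(2x)/2
Evaluate at bounds: [-cos(2·3π/4)/2] - [-cos(2·π/4)/2]
= (-(0) + (0))/2 = 0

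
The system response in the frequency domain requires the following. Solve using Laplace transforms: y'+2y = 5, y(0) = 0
Take L of both sides: sY(s) - 0 + 2Y(s) = 5/s
Y(s)(s + 2) = 5/s + 0
Y(s) = 5/(s(s + 2)) + 0/(s + 2)
Partial fractions: 5/(s(s + 2)) = (5/2)/s - (5/2)/(s + 2)
So Y(s) = (5/2)/s - (5/2)/(s + 2)
Inverse transform (L^(-1){1/s} = 1, L^(-1){1/(s + 2)} = e^(-2t)):

Answer: y(t) = 5/2 - (5/2)·e^(-2t)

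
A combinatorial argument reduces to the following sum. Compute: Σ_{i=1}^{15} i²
Using formula: Σ i^2 = n(n+1)(2n+1)/6 = 15·16·31/6 = 1240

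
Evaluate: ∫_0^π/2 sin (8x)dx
Antiderivative: -cos(8x)/8
Evaluate at bounds: [-cos(8·π/2)/8] - [-cos(8·0)/8]
= (-(1)+(1))/8 = 0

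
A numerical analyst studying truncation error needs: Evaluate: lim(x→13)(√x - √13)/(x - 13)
Multiply by conjugate (√x + √13)/(√x + √13):
= (x - 13)/((x - 13)(√x + √13)) = 1/(√x + √13)
As x → 13: 1/(2√13)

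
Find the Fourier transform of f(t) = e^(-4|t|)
Using the standard pair: F{e^(-a|t|)}=2a/(a^2+omega^2)
With a=4: F(omega)=8/(16+omega^2)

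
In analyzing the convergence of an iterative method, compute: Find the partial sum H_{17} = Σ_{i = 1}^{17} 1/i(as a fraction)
H_17=1 + 1/2 + 1/3 + ... + 1/17
=42142223/12252240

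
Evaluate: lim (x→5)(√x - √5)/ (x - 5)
Multiply by conjugate (√x + √5)/(√x + √5):
= (x - 5)/((x - 5)(√x + √5)) = 1/(√x + √5)
As x → 5: 1/(2√5)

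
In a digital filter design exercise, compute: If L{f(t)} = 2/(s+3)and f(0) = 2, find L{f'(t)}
L{f'(t)} = s·F(s) - f(0) = 2s/(s + 3) - 2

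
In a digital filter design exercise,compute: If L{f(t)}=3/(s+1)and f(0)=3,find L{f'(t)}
L{f'(t)} = s·F(s) - f(0) = 3s/(s + 1) - 3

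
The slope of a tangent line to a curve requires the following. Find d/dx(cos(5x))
Chain rule: d/dx[cos(u)]=-sin(u)·u' where u=5x
u'=5

Answer: -5·sin(5x)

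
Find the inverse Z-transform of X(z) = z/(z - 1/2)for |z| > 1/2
Standard pair: z/(z-a) <-> a^n * u[n] for causal signals
With a = 1/2: x[n] = (1/2)^n * u[n]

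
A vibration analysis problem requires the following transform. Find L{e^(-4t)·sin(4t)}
First shifting: L{e^(at)f(t)} = F(s-a)
L{sin(4t)} = 4/(s² + 16)
Shift: 4/((s + 4)² + 16)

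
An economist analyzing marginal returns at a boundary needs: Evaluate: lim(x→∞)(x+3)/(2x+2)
Divide numerator and denominator by x:
lim (1+3/x)/(2+2/x)=1/2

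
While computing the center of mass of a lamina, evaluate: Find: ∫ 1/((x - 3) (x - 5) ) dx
Partial fractions: 1/((x-3)(x-5)) = A/(x-3)+B/(x-5)
A = -1/2, B = 1/2
∫ [-1/2· 1/(x-3)+1/2· 1/(x-5)] dx
= (1/2)[ln|x-5| - ln|x-3|]+C

Answer: (1/2)·ln|(x-5)/(x-3)|+C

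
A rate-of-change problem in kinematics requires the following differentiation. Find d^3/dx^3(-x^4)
Apply power rule 3 times:
d^1: -4x^3
d^2: -12x^2
d^3: -24x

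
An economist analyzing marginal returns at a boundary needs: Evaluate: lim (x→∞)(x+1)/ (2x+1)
Divide numerator and denominator by x:
lim (1 + 1/x)/(2 + 1/x) = 1/2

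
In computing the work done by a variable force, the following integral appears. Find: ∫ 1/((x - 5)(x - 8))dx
Partial fractions: 1/((x-5)(x-8))=A/(x-5) + B/(x-8)
A=-1/3, B=1/3
∫ [-1/3· 1/(x-5) + 1/3· 1/(x-8)] dx
=(1/3)[ln|x-8| - ln|x-5|] + C

Answer: (1/3)·ln|(x-8)/(x-5)| + C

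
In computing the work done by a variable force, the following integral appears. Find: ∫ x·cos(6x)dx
By parts: u=x, dv=cos(6x) dx
du=dx, v=sin(6x)/6
=x·sin(6x)/6+cos(6x)/6²+C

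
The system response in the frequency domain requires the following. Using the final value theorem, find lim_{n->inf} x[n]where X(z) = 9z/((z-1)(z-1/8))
Final value theorem: lim x[n] = lim_{z->1} (z-1)*X(z)
(z-1)*X(z) = 9z/(z-1/8)
As z->1: 9/(1-1/8) = 9/(7/8) = 72/7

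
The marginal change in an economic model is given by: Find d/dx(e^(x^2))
Chain rule: d/dx[e^u]=e^u · u' where u=x^2
u'=2x

Answer: 2x·e^(x^2)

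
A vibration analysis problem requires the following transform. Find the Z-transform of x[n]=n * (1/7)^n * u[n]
Using the property Z{n * a^n * u[n]} = az/(z-a)^2
With a = 1/7: X(z) = (1/7)z/(z - 1/7)^2, |z| > 1/7

Answer: (1/7)z/(z - 1/7)^2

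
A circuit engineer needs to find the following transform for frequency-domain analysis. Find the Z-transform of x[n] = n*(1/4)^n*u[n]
Using the property Z{n*a^n*u[n]}=az/(z-a)^2
With a=1/4: X(z)=(1/4)z/(z - 1/4)^2, |z| > 1/4

Answer: (1/4)z/(z - 1/4)^2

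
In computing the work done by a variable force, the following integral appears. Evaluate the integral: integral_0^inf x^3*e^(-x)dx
This is a Gamma integral. Substitute u = 1x:
integral_0^inf x^3 * e^(-x) dx = (1/1^4) integral_0^inf u^3 * e^(-u) du
= Gamma(4)/1^4 = 3!/1^4 = 6/1

Answer: 6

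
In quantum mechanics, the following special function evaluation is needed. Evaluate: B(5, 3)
B(x,y)=Γ(x)Γ(y)/Γ(x + y)=(x-1)!(y-1)!/(x + y-1)!
B(5,3)=4!·2!/7!=1/105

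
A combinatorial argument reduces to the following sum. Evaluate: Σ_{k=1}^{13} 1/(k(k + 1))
Partial fractions: 1/(k(k + 1)) = 1/k - 1/(k + 1)
Telescoping sum: 1(1 - 1/14) = 1·13/14

Answer: 13/14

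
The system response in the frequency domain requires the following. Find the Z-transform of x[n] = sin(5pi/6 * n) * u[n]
Z{sin(w0*n)*u[n]} = z*sin(w0)/(z^2 - 2z*cos(w0) + 1)
With w0 = 5pi/6: X(z) = z*sin(5pi/6)/(z^2 - 2z*cos(5pi/6) + 1)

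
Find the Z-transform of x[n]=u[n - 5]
Using the time-shift property: Z{u[n-5]}=z^(-5)*z/(z-1)
=z^(-4)/(z-1)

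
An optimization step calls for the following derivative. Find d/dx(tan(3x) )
Chain rule: d/dx[tan(u)]=sec²(u)·u' where u=3x
u'=3

Answer: 3·sec²(3x)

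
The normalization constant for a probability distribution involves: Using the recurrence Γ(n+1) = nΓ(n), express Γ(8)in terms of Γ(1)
Γ(8) = 7Γ(7) = 7·6Γ(6) = ... = 7!·Γ(1) = 5040·Γ(1)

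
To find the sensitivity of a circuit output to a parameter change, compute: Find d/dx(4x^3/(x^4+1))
Quotient rule: (f/g)' = (f'g - fg')/g²
f = 4x^3, f' = 12x^2
g = x^4 + 1, g' = 4x^3

Answer: (12x^2·(x^4 + 1) - 16x^6)/(x^4 + 1)²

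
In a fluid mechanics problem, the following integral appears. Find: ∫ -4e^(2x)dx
Since d/dx[e^(2x)]=2e^(2x), we get -2 e^(2x)+C

Answer: -2e^(2x)+C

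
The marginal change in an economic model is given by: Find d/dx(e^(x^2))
Chain rule: d/dx[e^u]=e^u · u' where u=x^2
u'=2x

Answer: 2x·e^(x^2)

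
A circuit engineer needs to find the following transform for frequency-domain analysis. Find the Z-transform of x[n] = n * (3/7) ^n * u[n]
Using the property Z{n*a^n*u[n]} = az/(z-a)^2
With a = 3/7: X(z) = (3/7)z/(z - 3/7)^2, |z| > 3/7

Answer: (3/7)z/(z - 3/7)^2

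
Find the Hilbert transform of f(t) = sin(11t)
The Hilbert transform shifts each frequency component by -pi/2.
H{sin(wt)}=-cos(wt)
With w=11: H{sin(11t)}=-cos(11t)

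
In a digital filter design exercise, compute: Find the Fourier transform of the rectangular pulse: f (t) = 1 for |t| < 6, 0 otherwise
F(omega) = integral from -6 to 6 of e^(-j*omega*t) dt
= 2*sin(6*omega)/omega = 12*sinc(6*omega/pi)

Answer: 2*sin(6*omega)/omega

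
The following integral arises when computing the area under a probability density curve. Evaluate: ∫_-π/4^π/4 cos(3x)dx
Antiderivative: sin(3x)/3
Evaluate at bounds: [sin(3·π/4)/3] - [sin(3·-π/4)/3]
= ((√2/2) - (-√2/2))/3 = √2/3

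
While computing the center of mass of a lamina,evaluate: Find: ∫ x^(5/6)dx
Power rule: ∫ x^(5/6) dx=x^(11/6)/(11/6)+C

Answer: (6/11)·x^(11/6)+C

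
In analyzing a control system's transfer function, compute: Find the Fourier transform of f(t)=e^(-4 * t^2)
The Fourier transform of a Gaussian e^(-a*t^2) is sqrt(pi/a)*e^(-omega^2/(4a)).
With a=4: F(omega)=sqrt(pi)/2*e^(-omega^2/16)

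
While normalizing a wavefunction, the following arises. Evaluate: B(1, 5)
B(x,y) = Γ(x)Γ(y)/Γ(x+y) = (x-1)!(y-1)!/(x+y-1)!
B(1,5) = 0!·4!/5! = 1/5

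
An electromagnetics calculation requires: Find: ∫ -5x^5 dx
Using power rule: ∫ -5x^5 dx = -5/6 x^6+C = (-5/6)x^6+C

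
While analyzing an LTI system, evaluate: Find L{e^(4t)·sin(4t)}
First shifting: L{e^(at)f(t)}=F(s-a)
L{sin(4t)}=4/(s² + 16)
Shift: 4/((s-4)² + 16)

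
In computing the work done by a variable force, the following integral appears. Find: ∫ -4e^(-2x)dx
Since d/dx[e^(-2x)]=-2e^(-2x), we get 2 e^(-2x) + C

Answer: 2e^(-2x) + C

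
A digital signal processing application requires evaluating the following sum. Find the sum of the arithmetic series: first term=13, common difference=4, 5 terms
Last term: a_n=13+(5-1)·4=29
Sum=n(a_1+a_n)/2=5(13+29)/2=105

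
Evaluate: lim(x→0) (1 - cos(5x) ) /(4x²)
Using 1-cos(u) ≈ u²/2 for small u:
(1-cos(5x)) ≈ (5x)²/2=25x²/2
So limit=25/(2·4)=25/8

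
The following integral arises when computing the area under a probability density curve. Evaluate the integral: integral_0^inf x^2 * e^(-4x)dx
This is a Gamma integral. Substitute u = 4x (du = 4 dx):
integral_0^inf x^2 * e^(-4x) dx = (1/4^3) integral_0^inf u^2 * e^(-u) du
= Gamma(3)/4^3 = 2!/4^3 = 2/64

Answer: 1/32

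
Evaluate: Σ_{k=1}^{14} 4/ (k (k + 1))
Partial fractions: 4/(k(k+1))=4/k - 4/(k+1)
Telescoping sum: 4(1-1/15)=4·14/15

Answer: 56/15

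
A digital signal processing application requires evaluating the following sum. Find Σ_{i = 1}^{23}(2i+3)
= 2·Σ i + 3·23 = 2·276 + 69 = 621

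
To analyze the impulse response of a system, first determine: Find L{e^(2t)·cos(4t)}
First shifting: L{e^(at)f(t)} = F(s-a)
L{cos(4t)} = s/(s²+16)
Shift: (s-2)/((s-2)²+16)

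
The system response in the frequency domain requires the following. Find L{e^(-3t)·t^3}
First shifting: L{e^(at)f(t)}=F(s-a)
L{t^3}=6/s^4
Shift s → s + 3: 6/(s + 3)^4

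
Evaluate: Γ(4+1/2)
Γ(n+1/2)=(2n)!√π/(4^n·n!)
=40320√π/(256·24)=(105/16)·√π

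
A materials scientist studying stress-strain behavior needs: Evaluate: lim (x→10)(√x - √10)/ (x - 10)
Multiply by conjugate (√x+√10)/(√x+√10):
= (x - 10)/((x - 10)(√x+√10)) = 1/(√x+√10)
As x → 10: 1/(2√10)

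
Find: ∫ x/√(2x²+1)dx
Let u = 2x²+1, du = 4x dx
∫ (1/4)·u^(-1/2) du = √u/2+C

Answer: √(2x²+1)/2+C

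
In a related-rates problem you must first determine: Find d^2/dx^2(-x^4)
Apply power rule 2 times:
d^1: -4x^3
d^2: -12x^2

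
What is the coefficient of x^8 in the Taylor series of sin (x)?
sin(x) has only odd powers. Coefficient of x^8=0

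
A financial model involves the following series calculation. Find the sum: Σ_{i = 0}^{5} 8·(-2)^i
Geometric series: S = a(1 - r^n)/(1 - r)
a = 8, r = -2, n = 6
S = 8(1 - 64)/3 = -168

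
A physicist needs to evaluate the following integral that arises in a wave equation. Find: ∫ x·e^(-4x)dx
Integration by parts: u = x, dv = e^(-4x) dx
du = dx, v = e^(-4x)/(-4)
= x·e^(-4x)/(-4) - ∫ e^(-4x)/(-4) dx
= x·e^(-4x)/(-4) - e^(-4x)/16+C

Answer: e^(-4x)(x/(-4)-1/16)+C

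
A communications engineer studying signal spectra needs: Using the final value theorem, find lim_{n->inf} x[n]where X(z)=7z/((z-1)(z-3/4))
Final value theorem: lim x[n] = lim_{z->1} (z-1) * X(z)
(z-1) * X(z) = 7z/(z-3/4)
As z->1: 7/(1 - 3/4) = 7/(1/4) = 28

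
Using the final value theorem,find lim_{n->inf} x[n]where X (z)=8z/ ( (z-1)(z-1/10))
Final value theorem: lim x[n] = lim_{z->1} (z-1)*X(z)
(z-1)*X(z) = 8z/(z-1/10)
As z->1: 8/(1-1/10) = 8/(9/10) = 80/9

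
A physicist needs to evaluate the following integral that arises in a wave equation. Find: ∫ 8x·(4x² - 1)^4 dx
Let u = 4x² - 1, du = 8x dx
∫ u^4 du = u^5/5+C

Answer: (4x² - 1)^5/5+C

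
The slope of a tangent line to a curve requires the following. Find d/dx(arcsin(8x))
d/dx[arcsin(u)]=u'/√(1-u²), u=8x, u'=8

Answer: 8/√(1 - 64x²)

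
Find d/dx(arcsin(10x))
d/dx[arcsin(u)] = u'/√(1-u²), u = 10x, u' = 10

Answer: 10/√(1-100x²)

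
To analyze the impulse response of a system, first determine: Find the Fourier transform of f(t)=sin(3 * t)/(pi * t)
sin(W*t)/(pi*t) = (W/pi)*sinc(W*t/pi) is the impulse response of the ideal low-pass filter with cutoff W (here W = 3).
Its Fourier transform is a rectangular function:
F(omega) = 1 for |omega| < 3, 0 otherwise

Answer: rect(omega/6) [i.e., 1 for |omega| < 3, 0 otherwise]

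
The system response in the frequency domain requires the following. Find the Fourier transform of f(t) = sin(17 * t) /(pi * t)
sin(W * t)/(pi * t)=(W/pi) * sinc(W * t/pi) is the impulse response of the ideal low-pass filter with cutoff W (here W=17).
Its Fourier transform is a rectangular function:
F(omega)=1 for |omega| < 17, 0 otherwise

Answer: rect(omega/34) [i.e., 1 for |omega| < 17, 0 otherwise]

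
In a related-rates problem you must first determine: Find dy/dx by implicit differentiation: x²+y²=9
Differentiate both sides: 2x+2y·(dy/dx) = 0
Solve: dy/dx = -2x/(2y) = -x/y

Answer: dy/dx = -x/y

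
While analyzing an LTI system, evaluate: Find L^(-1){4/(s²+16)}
L^(-1){w/(s²+w²)}=sin(wt)
Here w=4

Answer: sin(4t)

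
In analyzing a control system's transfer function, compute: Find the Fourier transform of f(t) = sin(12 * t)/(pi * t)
sin(W*t)/(pi*t) = (W/pi)*sinc(W*t/pi) is the impulse response of the ideal low-pass filter with cutoff W (here W = 12).
Its Fourier transform is a rectangular function:
F(omega) = 1 for |omega| < 12, 0 otherwise

Answer: rect(omega/24) [i.e., 1 for |omega| < 12, 0 otherwise]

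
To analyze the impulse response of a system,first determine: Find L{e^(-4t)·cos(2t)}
First shifting: L{e^(at)f(t)} = F(s-a)
L{cos(2t)} = s/(s²+4)
Shift: (s+4)/((s+4)²+4)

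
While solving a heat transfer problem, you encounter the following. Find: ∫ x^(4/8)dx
Power rule: ∫ x^(1/2) dx = x^(3/2)/(3/2) + C

Answer: (2/3)·x^(3/2) + C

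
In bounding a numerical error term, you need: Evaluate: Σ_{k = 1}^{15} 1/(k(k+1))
Partial fractions: 1/(k(k + 1))=1/k - 1/(k + 1)
Telescoping sum: 1(1 - 1/16)=1·15/16

Answer: 15/16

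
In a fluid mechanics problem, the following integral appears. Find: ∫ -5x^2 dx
Using power rule: ∫ -5x^2 dx = -5/3 x^3 + C = (-5/3)x^3 + C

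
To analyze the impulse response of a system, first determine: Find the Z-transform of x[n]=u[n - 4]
Using the time-shift property: Z{u[n-4]}=z^(-4)*z/(z-1)
=z^(-3)/(z-1)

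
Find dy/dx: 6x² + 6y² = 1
Differentiate: 12x + 12y·(dy/dx)=0
dy/dx=-12x/(12y)=-1·(x/y)

Answer: dy/dx=-1·(x/y)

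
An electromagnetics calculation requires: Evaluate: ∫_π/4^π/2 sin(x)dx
Antiderivative: -cos(x)
Evaluate at bounds: [-cos(1·π/2)/1] - [-cos(1·π/4)/1]
=(-(0) + (√2/2))/1=√2/2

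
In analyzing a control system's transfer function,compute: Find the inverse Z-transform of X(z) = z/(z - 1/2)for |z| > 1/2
Standard pair: z/(z-a) <-> a^n * u[n] for causal signals
With a = 1/2: x[n] = (1/2)^n * u[n]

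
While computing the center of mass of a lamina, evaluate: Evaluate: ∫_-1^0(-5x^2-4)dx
Step 1: Find antiderivative F(x) = (-5/3)x^3 - 4x
Step 2: F(0) - F(-1) = 0 - (17/3) = -17/3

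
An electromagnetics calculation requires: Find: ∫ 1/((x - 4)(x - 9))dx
Partial fractions: 1/((x-4)(x-9)) = A/(x-4)+B/(x-9)
A = -1/5, B = 1/5
∫ [-1/5· 1/(x-4)+1/5· 1/(x-9)] dx
= (1/5)[ln|x-9| - ln|x-4|]+C

Answer: (1/5)·ln|(x-9)/(x-4)|+C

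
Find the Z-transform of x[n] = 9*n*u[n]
Z{n*u[n]} = z/(z-1)^2
By linearity: Z{9*n*u[n]} = 9z/(z-1)^2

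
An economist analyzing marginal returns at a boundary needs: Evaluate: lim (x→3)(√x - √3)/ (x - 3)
Multiply by conjugate (√x + √3)/(√x + √3):
=(x - 3)/((x - 3)(√x + √3))=1/(√x + √3)
As x → 3: 1/(2√3)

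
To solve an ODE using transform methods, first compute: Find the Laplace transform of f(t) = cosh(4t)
L{cosh(at)}=s/(s²-a²)
L{cosh(4t)}=s/(s²-16)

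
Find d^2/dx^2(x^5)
Apply power rule 2 times:
d^1: 5x^4
d^2: 20x^3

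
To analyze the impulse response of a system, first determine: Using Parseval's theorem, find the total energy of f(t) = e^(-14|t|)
Parseval's theorem: E=integral |f(t)|^2 dt=(1/2pi) integral |F(omega)|^2 domega
E=integral_{-inf}^{inf} e^(-28|t|) dt=2 * integral_0^inf e^(-28t) dt=2/(2 * 14)=1/14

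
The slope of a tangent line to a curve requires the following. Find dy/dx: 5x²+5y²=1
Differentiate: 10x+10y·(dy/dx) = 0
dy/dx = -10x/(10y) = -1·(x/y)

Answer: dy/dx = -1·(x/y)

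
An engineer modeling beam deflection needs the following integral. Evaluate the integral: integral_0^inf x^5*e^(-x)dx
This is a Gamma integral. Substitute u=1x:
integral_0^inf x^5 * e^(-x) dx=(1/1^6) integral_0^inf u^5 * e^(-u) du
=Gamma(6)/1^6=5!/1^6=120/1

Answer: 120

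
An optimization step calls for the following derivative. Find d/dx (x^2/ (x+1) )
Quotient rule: (f/g)'=(f'g - fg')/g²
f=x^2, f'=2x
g=x + 1, g'=1

Answer: (2x·(x + 1) - x^2)/(x + 1)²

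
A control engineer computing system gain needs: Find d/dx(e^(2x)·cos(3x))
Product rule: (fg)' = f'g+fg'
f = e^(2x), f' = 2·e^(2x)
g = cos(3x), g' = -3·sin(3x)

Answer: 2·e^(2x)·cos(3x)-3·e^(2x)·sin(3x)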